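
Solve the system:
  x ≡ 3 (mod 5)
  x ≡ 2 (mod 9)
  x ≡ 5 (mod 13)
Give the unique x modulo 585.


Moduli 5, 9, 13 are pairwise coprime; by CRT there is a unique solution modulo M = 5 · 9 · 13 = 585.
Solve pairwise, accumulating the modulus:
  Start with x ≡ 3 (mod 5).
  Combine with x ≡ 2 (mod 9): since gcd(5, 9) = 1, we get a unique residue mod 45.
    Write x = 3 + 5·t and substitute into x ≡ 2 (mod 9): 5·t ≡ 2 − 3 = -1 (mod 9).
    Reduce coefficients mod 9: 5·t ≡ 8 (mod 9).
    The inverse of 5 mod 9 is 2 (since 5·2 = 10 = 1·9 + 1), so t ≡ 2·8 = 16 ≡ 7 (mod 9).
    Then x = 3 + 5·7 = 38, valid modulo lcm(5, 9) = 45: x ≡ 38 (mod 45).
  Combine with x ≡ 5 (mod 13): since gcd(45, 13) = 1, we get a unique residue mod 585.
    Write x = 38 + 45·t and substitute into x ≡ 5 (mod 13): 45·t ≡ 5 − 38 = -33 (mod 13).
    Reduce coefficients mod 13: 6·t ≡ 6 (mod 13).
    The inverse of 6 mod 13 is 11 (since 6·11 = 66 = 5·13 + 1), so t ≡ 11·6 = 66 ≡ 1 (mod 13).
    Then x = 38 + 45·1 = 83, valid modulo lcm(45, 13) = 585: x ≡ 83 (mod 585).
Verify: 83 mod 5 = 3 ✓, 83 mod 9 = 2 ✓, 83 mod 13 = 5 ✓.

x ≡ 83 (mod 585).


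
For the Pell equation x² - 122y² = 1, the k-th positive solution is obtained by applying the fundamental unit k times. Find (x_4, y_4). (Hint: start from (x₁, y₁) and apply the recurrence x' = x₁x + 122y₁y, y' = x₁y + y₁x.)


Step 1: Find the fundamental solution (x₁, y₁) of x² - 122y² = 1.
  Expand √122 as a continued fraction. a₀ = ⌊√122⌋ = 11; iterate m_{k+1} = d_k·a_k − m_k, d_{k+1} = (122 − m_{k+1}²)/d_k, a_{k+1} = ⌊(a₀ + m_{k+1})/d_{k+1}⌋ (starting m₀ = 0, d₀ = 1), with convergents p_k = a_k·p_{k-1} + p_{k-2}, q_k = a_k·q_{k-1} + q_{k-2} (p₋₁ = 1, q₋₁ = 0):
  k = 0: a₀ = 11; p₀/q₀ = 11/1; p₀² − 122·q₀² = 121 − 122 = -1.
  k = 1: m = 11, d = 1, a = ⌊(11 + 11)/1⌋ = 22; p/q = (22·11 + 1)/(22·1 + 0) = 243/22; p² − 122·q² = 59049 − 59048 = 1.
  The first convergent with p² − 122·q² = 1 gives the fundamental solution (x₁, y₁) = (243, 22).
Step 2: Apply the recurrence (x_{n+1}, y_{n+1}) = (x₁x_n + 122y₁y_n, x₁y_n + y₁x_n) repeatedly.
  From (x_1, y_1) = (243, 22): x_2 = 243·243 + 122·22·22 = 118097; y_2 = 243·22 + 22·243 = 10692.
  From (x_2, y_2) = (118097, 10692): x_3 = 243·118097 + 122·22·10692 = 57394899; y_3 = 243·10692 + 22·118097 = 5196290.
  From (x_3, y_3) = (57394899, 5196290): x_4 = 243·57394899 + 122·22·5196290 = 27893802817; y_4 = 243·5196290 + 22·57394899 = 2525386248.
Step 3: Verify x_4² - 122·y_4² = 778064235593677135489 - 778064235593677135488 = 1 (should be 1). ✓

(x_1, y_1) = (243, 22); (x_4, y_4) = (27893802817, 2525386248).


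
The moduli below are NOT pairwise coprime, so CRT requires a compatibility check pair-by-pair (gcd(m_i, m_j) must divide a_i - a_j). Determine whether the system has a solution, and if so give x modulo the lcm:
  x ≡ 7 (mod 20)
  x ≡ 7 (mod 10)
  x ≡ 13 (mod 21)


Moduli 20, 10, 21 are not pairwise coprime, so CRT works modulo lcm(m_i) when all pairwise compatibility conditions hold.
Pairwise compatibility: gcd(m_i, m_j) must divide a_i - a_j for every pair.
Merge one congruence at a time:
  Start: x ≡ 7 (mod 20).
  Combine with x ≡ 7 (mod 10): gcd(20, 10) = 10; 7 - 7 = 0, which IS divisible by 10, so compatible.
    Write x = 7 + 20·t and substitute into x ≡ 7 (mod 10): 20·t ≡ 7 − 7 = 0 (mod 10).
    Divide the congruence (and modulus) by g = 10: 2·t ≡ 0 (mod 1).
    Modulo 1 every t works; take t = 0.
    Then x = 7 + 20·0 = 7, valid modulo lcm(20, 10) = 20: x ≡ 7 (mod 20).
  Combine with x ≡ 13 (mod 21): gcd(20, 21) = 1; 13 - 7 = 6, which IS divisible by 1, so compatible.
    Write x = 7 + 20·t and substitute into x ≡ 13 (mod 21): 20·t ≡ 13 − 7 = 6 (mod 21).
    The inverse of 20 mod 21 is 20 (since 20·20 = 400 = 19·21 + 1), so t ≡ 20·6 = 120 ≡ 15 (mod 21).
    Then x = 7 + 20·15 = 307, valid modulo lcm(20, 21) = 420: x ≡ 307 (mod 420).
Verify: 307 mod 20 = 7, 307 mod 10 = 7, 307 mod 21 = 13.

x ≡ 307 (mod 420).


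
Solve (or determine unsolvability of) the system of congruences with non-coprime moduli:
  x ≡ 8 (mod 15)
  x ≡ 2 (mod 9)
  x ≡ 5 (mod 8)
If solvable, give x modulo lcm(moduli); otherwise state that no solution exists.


Moduli 15, 9, 8 are not pairwise coprime, so CRT works modulo lcm(m_i) when all pairwise compatibility conditions hold.
Pairwise compatibility: gcd(m_i, m_j) must divide a_i - a_j for every pair.
Merge one congruence at a time:
  Start: x ≡ 8 (mod 15).
  Combine with x ≡ 2 (mod 9): gcd(15, 9) = 3; 2 - 8 = -6, which IS divisible by 3, so compatible.
    Write x = 8 + 15·t and substitute into x ≡ 2 (mod 9): 15·t ≡ 2 − 8 = -6 (mod 9).
    Divide the congruence (and modulus) by g = 3: 5·t ≡ -2 (mod 3).
    Reduce coefficients mod 3: 2·t ≡ 1 (mod 3).
    The inverse of 2 mod 3 is 2 (since 2·2 = 4 = 1·3 + 1), so t ≡ 2·1 = 2 ≡ 2 (mod 3).
    Then x = 8 + 15·2 = 38, valid modulo lcm(15, 9) = 45: x ≡ 38 (mod 45).
  Combine with x ≡ 5 (mod 8): gcd(45, 8) = 1; 5 - 38 = -33, which IS divisible by 1, so compatible.
    Write x = 38 + 45·t and substitute into x ≡ 5 (mod 8): 45·t ≡ 5 − 38 = -33 (mod 8).
    Reduce coefficients mod 8: 5·t ≡ 7 (mod 8).
    The inverse of 5 mod 8 is 5 (since 5·5 = 25 = 3·8 + 1), so t ≡ 5·7 = 35 ≡ 3 (mod 8).
    Then x = 38 + 45·3 = 173, valid modulo lcm(45, 8) = 360: x ≡ 173 (mod 360).
Verify: 173 mod 15 = 8, 173 mod 9 = 2, 173 mod 8 = 5.

x ≡ 173 (mod 360).


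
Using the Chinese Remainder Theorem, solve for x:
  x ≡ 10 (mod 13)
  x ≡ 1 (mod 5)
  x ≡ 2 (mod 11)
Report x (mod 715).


Moduli 13, 5, 11 are pairwise coprime; by CRT there is a unique solution modulo M = 13 · 5 · 11 = 715.
Solve pairwise, accumulating the modulus:
  Start with x ≡ 10 (mod 13).
  Combine with x ≡ 1 (mod 5): since gcd(13, 5) = 1, we get a unique residue mod 65.
    Write x = 10 + 13·t and substitute into x ≡ 1 (mod 5): 13·t ≡ 1 − 10 = -9 (mod 5).
    Reduce coefficients mod 5: 3·t ≡ 1 (mod 5).
    The inverse of 3 mod 5 is 2 (since 3·2 = 6 = 1·5 + 1), so t ≡ 2·1 = 2 ≡ 2 (mod 5).
    Then x = 10 + 13·2 = 36, valid modulo lcm(13, 5) = 65: x ≡ 36 (mod 65).
  Combine with x ≡ 2 (mod 11): since gcd(65, 11) = 1, we get a unique residue mod 715.
    Write x = 36 + 65·t and substitute into x ≡ 2 (mod 11): 65·t ≡ 2 − 36 = -34 (mod 11).
    Reduce coefficients mod 11: 10·t ≡ 10 (mod 11).
    The inverse of 10 mod 11 is 10 (since 10·10 = 100 = 9·11 + 1), so t ≡ 10·10 = 100 ≡ 1 (mod 11).
    Then x = 36 + 65·1 = 101, valid modulo lcm(65, 11) = 715: x ≡ 101 (mod 715).
Verify: 101 mod 13 = 10 ✓, 101 mod 5 = 1 ✓, 101 mod 11 = 2 ✓.

x ≡ 101 (mod 715).


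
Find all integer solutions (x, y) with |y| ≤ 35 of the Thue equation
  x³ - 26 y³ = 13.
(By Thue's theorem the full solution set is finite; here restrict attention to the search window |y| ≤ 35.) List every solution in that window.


The equation is x³ - 26y³ = 13. For fixed y, x³ = 26·y³ + 13, so a solution requires the RHS to be a perfect cube.
Strategy: iterate y from -35 to 35, compute RHS = 26·y³ + 13, and check whether it is a (positive or negative) perfect cube.
Check small values of y:
  y = 0: RHS = 13 is not a perfect cube.
  y = 1: RHS = 39 is not a perfect cube.
  y = -1: RHS = -13 is not a perfect cube.
  y = 2: RHS = 221 is not a perfect cube.
  y = -2: RHS = -195 is not a perfect cube.
  y = 3: RHS = 715 is not a perfect cube.
  y = -3: RHS = -689 is not a perfect cube.
Continuing the search up to |y| = 35 finds no solutions either.
No (x, y) in the scanned range satisfies the equation.

No integer solutions with |y| ≤ 35.


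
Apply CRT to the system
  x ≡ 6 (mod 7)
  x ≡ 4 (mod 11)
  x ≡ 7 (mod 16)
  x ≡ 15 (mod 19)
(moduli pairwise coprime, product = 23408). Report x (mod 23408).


Product of moduli M = 7 · 11 · 16 · 19 = 23408.
Merge one congruence at a time:
  Start: x ≡ 6 (mod 7).
  Combine with x ≡ 4 (mod 11); new modulus lcm = 77.
    Write x = 6 + 7·t and substitute into x ≡ 4 (mod 11): 7·t ≡ 4 − 6 = -2 (mod 11).
    Reduce coefficients mod 11: 7·t ≡ 9 (mod 11).
    The inverse of 7 mod 11 is 8 (since 7·8 = 56 = 5·11 + 1), so t ≡ 8·9 = 72 ≡ 6 (mod 11).
    Then x = 6 + 7·6 = 48, valid modulo lcm(7, 11) = 77: x ≡ 48 (mod 77).
  Combine with x ≡ 7 (mod 16); new modulus lcm = 1232.
    Write x = 48 + 77·t and substitute into x ≡ 7 (mod 16): 77·t ≡ 7 − 48 = -41 (mod 16).
    Reduce coefficients mod 16: 13·t ≡ 7 (mod 16).
    The inverse of 13 mod 16 is 5 (since 13·5 = 65 = 4·16 + 1), so t ≡ 5·7 = 35 ≡ 3 (mod 16).
    Then x = 48 + 77·3 = 279, valid modulo lcm(77, 16) = 1232: x ≡ 279 (mod 1232).
  Combine with x ≡ 15 (mod 19); new modulus lcm = 23408.
    Write x = 279 + 1232·t and substitute into x ≡ 15 (mod 19): 1232·t ≡ 15 − 279 = -264 (mod 19).
    Reduce coefficients mod 19: 16·t ≡ 2 (mod 19).
    The inverse of 16 mod 19 is 6 (since 16·6 = 96 = 5·19 + 1), so t ≡ 6·2 = 12 ≡ 12 (mod 19).
    Then x = 279 + 1232·12 = 15063, valid modulo lcm(1232, 19) = 23408: x ≡ 15063 (mod 23408).
Verify against each original: 15063 mod 7 = 6, 15063 mod 11 = 4, 15063 mod 16 = 7, 15063 mod 19 = 15.

x ≡ 15063 (mod 23408).


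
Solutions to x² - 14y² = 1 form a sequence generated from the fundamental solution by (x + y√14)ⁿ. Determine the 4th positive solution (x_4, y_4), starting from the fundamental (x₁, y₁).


Step 1: Find the fundamental solution (x₁, y₁) of x² - 14y² = 1.
  Expand √14 as a continued fraction. a₀ = ⌊√14⌋ = 3; iterate m_{k+1} = d_k·a_k − m_k, d_{k+1} = (14 − m_{k+1}²)/d_k, a_{k+1} = ⌊(a₀ + m_{k+1})/d_{k+1}⌋ (starting m₀ = 0, d₀ = 1), with convergents p_k = a_k·p_{k-1} + p_{k-2}, q_k = a_k·q_{k-1} + q_{k-2} (p₋₁ = 1, q₋₁ = 0):
  k = 0: a₀ = 3; p₀/q₀ = 3/1; p₀² − 14·q₀² = 9 − 14 = -5.
  k = 1: m = 3, d = 5, a = ⌊(3 + 3)/5⌋ = 1; p/q = (1·3 + 1)/(1·1 + 0) = 4/1; p² − 14·q² = 16 − 14 = 2.
  k = 2: m = 2, d = 2, a = ⌊(3 + 2)/2⌋ = 2; p/q = (2·4 + 3)/(2·1 + 1) = 11/3; p² − 14·q² = 121 − 126 = -5.
  k = 3: m = 2, d = 5, a = ⌊(3 + 2)/5⌋ = 1; p/q = (1·11 + 4)/(1·3 + 1) = 15/4; p² − 14·q² = 225 − 224 = 1.
  The first convergent with p² − 14·q² = 1 gives the fundamental solution (x₁, y₁) = (15, 4).
Step 2: Apply the recurrence (x_{n+1}, y_{n+1}) = (x₁x_n + 14y₁y_n, x₁y_n + y₁x_n) repeatedly.
  From (x_1, y_1) = (15, 4): x_2 = 15·15 + 14·4·4 = 449; y_2 = 15·4 + 4·15 = 120.
  From (x_2, y_2) = (449, 120): x_3 = 15·449 + 14·4·120 = 13455; y_3 = 15·120 + 4·449 = 3596.
  From (x_3, y_3) = (13455, 3596): x_4 = 15·13455 + 14·4·3596 = 403201; y_4 = 15·3596 + 4·13455 = 107760.
Step 3: Verify x_4² - 14·y_4² = 162571046401 - 162571046400 = 1 (should be 1). ✓

(x_1, y_1) = (15, 4); (x_4, y_4) = (403201, 107760).


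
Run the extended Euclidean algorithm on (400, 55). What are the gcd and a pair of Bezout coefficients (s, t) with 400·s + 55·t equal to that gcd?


Euclidean algorithm on (400, 55) — divide until remainder is 0:
  400 = 7 · 55 + 15
  55 = 3 · 15 + 10
  15 = 1 · 10 + 5
  10 = 2 · 5 + 0
gcd(400, 55) = 5.
Track Bezout coefficients alongside the remainders: start with r₀ = 400 = a·1 + b·0 (s = 1, t = 0) and r₁ = 55 = a·0 + b·1 (s = 0, t = 1); each new remainder r_{k+1} = r_{k-1} − q_k·r_k inherits s_{k+1} = s_{k-1} − q_k·s_k, t_{k+1} = t_{k-1} − q_k·t_k, so r_k = a·s_k + b·t_k at every step:
  q = 7: r = 15, s = 1 − 7·0 = 1, t = 0 − 7·1 = -7  (check: 400·1 + 55·(-7) = 15)
  q = 3: r = 10, s = 0 − 3·1 = -3, t = 1 − 3·(-7) = 22  (check: 400·(-3) + 55·22 = 10)
  q = 1: r = 5, s = 1 − 1·(-3) = 4, t = -7 − 1·22 = -29  (check: 400·4 + 55·(-29) = 5)
The row with r = 5 (the gcd) gives the Bezout coefficients s = 4, t = -29.
Result: 400 · (4) + 55 · (-29) = 5.

gcd(400, 55) = 5; s = 4, t = -29 (check: 400·4 + 55·(-29) = 5).


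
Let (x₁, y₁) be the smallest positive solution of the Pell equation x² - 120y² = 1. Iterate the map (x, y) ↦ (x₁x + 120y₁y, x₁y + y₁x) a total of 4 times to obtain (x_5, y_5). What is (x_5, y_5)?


Step 1: Find the fundamental solution (x₁, y₁) of x² - 120y² = 1.
  Expand √120 as a continued fraction. a₀ = ⌊√120⌋ = 10; iterate m_{k+1} = d_k·a_k − m_k, d_{k+1} = (120 − m_{k+1}²)/d_k, a_{k+1} = ⌊(a₀ + m_{k+1})/d_{k+1}⌋ (starting m₀ = 0, d₀ = 1), with convergents p_k = a_k·p_{k-1} + p_{k-2}, q_k = a_k·q_{k-1} + q_{k-2} (p₋₁ = 1, q₋₁ = 0):
  k = 0: a₀ = 10; p₀/q₀ = 10/1; p₀² − 120·q₀² = 100 − 120 = -20.
  k = 1: m = 10, d = 20, a = ⌊(10 + 10)/20⌋ = 1; p/q = (1·10 + 1)/(1·1 + 0) = 11/1; p² − 120·q² = 121 − 120 = 1.
  The first convergent with p² − 120·q² = 1 gives the fundamental solution (x₁, y₁) = (11, 1).
Step 2: Apply the recurrence (x_{n+1}, y_{n+1}) = (x₁x_n + 120y₁y_n, x₁y_n + y₁x_n) repeatedly.
  From (x_1, y_1) = (11, 1): x_2 = 11·11 + 120·1·1 = 241; y_2 = 11·1 + 1·11 = 22.
  From (x_2, y_2) = (241, 22): x_3 = 11·241 + 120·1·22 = 5291; y_3 = 11·22 + 1·241 = 483.
  From (x_3, y_3) = (5291, 483): x_4 = 11·5291 + 120·1·483 = 116161; y_4 = 11·483 + 1·5291 = 10604.
  From (x_4, y_4) = (116161, 10604): x_5 = 11·116161 + 120·1·10604 = 2550251; y_5 = 11·10604 + 1·116161 = 232805.
Step 3: Verify x_5² - 120·y_5² = 6503780163001 - 6503780163000 = 1 (should be 1). ✓

(x_1, y_1) = (11, 1); (x_5, y_5) = (2550251, 232805).


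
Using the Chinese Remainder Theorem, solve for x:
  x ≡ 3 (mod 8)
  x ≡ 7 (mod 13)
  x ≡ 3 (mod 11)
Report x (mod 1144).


Moduli 8, 13, 11 are pairwise coprime; by CRT there is a unique solution modulo M = 8 · 13 · 11 = 1144.
Solve pairwise, accumulating the modulus:
  Start with x ≡ 3 (mod 8).
  Combine with x ≡ 7 (mod 13): since gcd(8, 13) = 1, we get a unique residue mod 104.
    Write x = 3 + 8·t and substitute into x ≡ 7 (mod 13): 8·t ≡ 7 − 3 = 4 (mod 13).
    The inverse of 8 mod 13 is 5 (since 8·5 = 40 = 3·13 + 1), so t ≡ 5·4 = 20 ≡ 7 (mod 13).
    Then x = 3 + 8·7 = 59, valid modulo lcm(8, 13) = 104: x ≡ 59 (mod 104).
  Combine with x ≡ 3 (mod 11): since gcd(104, 11) = 1, we get a unique residue mod 1144.
    Write x = 59 + 104·t and substitute into x ≡ 3 (mod 11): 104·t ≡ 3 − 59 = -56 (mod 11).
    Reduce coefficients mod 11: 5·t ≡ 10 (mod 11).
    The inverse of 5 mod 11 is 9 (since 5·9 = 45 = 4·11 + 1), so t ≡ 9·10 = 90 ≡ 2 (mod 11).
    Then x = 59 + 104·2 = 267, valid modulo lcm(104, 11) = 1144: x ≡ 267 (mod 1144).
Verify: 267 mod 8 = 3 ✓, 267 mod 13 = 7 ✓, 267 mod 11 = 3 ✓.

x ≡ 267 (mod 1144).


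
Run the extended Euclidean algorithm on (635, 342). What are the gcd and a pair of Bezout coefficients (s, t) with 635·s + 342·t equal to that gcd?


Euclidean algorithm on (635, 342) — divide until remainder is 0:
  635 = 1 · 342 + 293
  342 = 1 · 293 + 49
  293 = 5 · 49 + 48
  49 = 1 · 48 + 1
  48 = 48 · 1 + 0
gcd(635, 342) = 1.
Track Bezout coefficients alongside the remainders: start with r₀ = 635 = a·1 + b·0 (s = 1, t = 0) and r₁ = 342 = a·0 + b·1 (s = 0, t = 1); each new remainder r_{k+1} = r_{k-1} − q_k·r_k inherits s_{k+1} = s_{k-1} − q_k·s_k, t_{k+1} = t_{k-1} − q_k·t_k, so r_k = a·s_k + b·t_k at every step:
  q = 1: r = 293, s = 1 − 1·0 = 1, t = 0 − 1·1 = -1  (check: 635·1 + 342·(-1) = 293)
  q = 1: r = 49, s = 0 − 1·1 = -1, t = 1 − 1·(-1) = 2  (check: 635·(-1) + 342·2 = 49)
  q = 5: r = 48, s = 1 − 5·(-1) = 6, t = -1 − 5·2 = -11  (check: 635·6 + 342·(-11) = 48)
  q = 1: r = 1, s = -1 − 1·6 = -7, t = 2 − 1·(-11) = 13  (check: 635·(-7) + 342·13 = 1)
The row with r = 1 (the gcd) gives the Bezout coefficients s = -7, t = 13.
Result: 635 · (-7) + 342 · (13) = 1.

gcd(635, 342) = 1; s = -7, t = 13 (check: 635·(-7) + 342·13 = 1).


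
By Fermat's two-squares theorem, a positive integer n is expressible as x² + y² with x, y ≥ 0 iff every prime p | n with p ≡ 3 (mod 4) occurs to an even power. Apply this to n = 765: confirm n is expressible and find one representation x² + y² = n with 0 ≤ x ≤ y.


Step 1: Factor n = 765 = 3^2 · 5 · 17.
Step 2: Check the mod-4 condition on each prime factor: 3 ≡ 3 (mod 4), exponent 2 (must be even); 5 ≡ 1 (mod 4), exponent 1; 17 ≡ 1 (mod 4), exponent 1.
All primes ≡ 3 (mod 4) appear to even exponent (or don't appear), so by the two-squares theorem n IS expressible as a sum of two squares.
Step 3: Build a representation. Group n = k² · m with k = 3 and m = 5 · 17 = 85 (a product of primes ≡ 1 (mod 4)); a representation of m scales to one of n via (k·x)² + (k·y)² = k²(x² + y²). Each prime p ≡ 1 (mod 4) is itself a sum of two squares; find a² by testing p − a² for a perfect square:
  5: 5 − 1² = 4 = 2² ⇒ 5 = 1² + 2².
  17: 17 − 1² = 16 = 4² ⇒ 17 = 1² + 4².
  Combine using the Brahmagupta–Fibonacci identity (a² + b²)(c² + d²) = (ac − bd)² + (ad + bc)² = (ac + bd)² + (ad − bc)²:
  5 · 17 = 85: from (1² + 2²)(1² + 4²), take (1·1 − 2·4, 1·4 + 2·1) = (1 − 8, 4 + 2) = (-7, 6); dropping signs (only squares matter) gives (7, 6); check 7² + 6² = 49 + 36 = 85 ✓.
  Scale by k = 3: (3·7, 3·6) = (21, 18).
Step 4: Order so x ≤ y and verify: 18² + 21² = 324 + 441 = 765 = n. ✓

n = 765 = 18² + 21² (one valid representation with x ≤ y).


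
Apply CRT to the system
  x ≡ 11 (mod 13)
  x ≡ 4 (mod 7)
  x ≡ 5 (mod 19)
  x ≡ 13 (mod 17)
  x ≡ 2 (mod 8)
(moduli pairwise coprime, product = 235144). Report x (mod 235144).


Product of moduli M = 13 · 7 · 19 · 17 · 8 = 235144.
Merge one congruence at a time:
  Start: x ≡ 11 (mod 13).
  Combine with x ≡ 4 (mod 7); new modulus lcm = 91.
    Write x = 11 + 13·t and substitute into x ≡ 4 (mod 7): 13·t ≡ 4 − 11 = -7 (mod 7).
    Reduce coefficients mod 7: 6·t ≡ 0 (mod 7).
    The inverse of 6 mod 7 is 6 (since 6·6 = 36 = 5·7 + 1), so t ≡ 6·0 = 0 ≡ 0 (mod 7).
    Then x = 11 + 13·0 = 11, valid modulo lcm(13, 7) = 91: x ≡ 11 (mod 91).
  Combine with x ≡ 5 (mod 19); new modulus lcm = 1729.
    Write x = 11 + 91·t and substitute into x ≡ 5 (mod 19): 91·t ≡ 5 − 11 = -6 (mod 19).
    Reduce coefficients mod 19: 15·t ≡ 13 (mod 19).
    The inverse of 15 mod 19 is 14 (since 15·14 = 210 = 11·19 + 1), so t ≡ 14·13 = 182 ≡ 11 (mod 19).
    Then x = 11 + 91·11 = 1012, valid modulo lcm(91, 19) = 1729: x ≡ 1012 (mod 1729).
  Combine with x ≡ 13 (mod 17); new modulus lcm = 29393.
    Write x = 1012 + 1729·t and substitute into x ≡ 13 (mod 17): 1729·t ≡ 13 − 1012 = -999 (mod 17).
    Reduce coefficients mod 17: 12·t ≡ 4 (mod 17).
    The inverse of 12 mod 17 is 10 (since 12·10 = 120 = 7·17 + 1), so t ≡ 10·4 = 40 ≡ 6 (mod 17).
    Then x = 1012 + 1729·6 = 11386, valid modulo lcm(1729, 17) = 29393: x ≡ 11386 (mod 29393).
  Combine with x ≡ 2 (mod 8); new modulus lcm = 235144.
    Write x = 11386 + 29393·t and substitute into x ≡ 2 (mod 8): 29393·t ≡ 2 − 11386 = -11384 (mod 8).
    Reduce coefficients mod 8: 1·t ≡ 0 (mod 8).
    So t ≡ 0 (mod 8).
    Then x = 11386 + 29393·0 = 11386, valid modulo lcm(29393, 8) = 235144: x ≡ 11386 (mod 235144).
Verify against each original: 11386 mod 13 = 11, 11386 mod 7 = 4, 11386 mod 19 = 5, 11386 mod 17 = 13, 11386 mod 8 = 2.

x ≡ 11386 (mod 235144).


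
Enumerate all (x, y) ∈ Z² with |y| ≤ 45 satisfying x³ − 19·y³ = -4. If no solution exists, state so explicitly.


The equation is x³ - 19y³ = -4. For fixed y, x³ = 19·y³ − 4, so a solution requires the RHS to be a perfect cube.
Strategy: iterate y from -45 to 45, compute RHS = 19·y³ − 4, and check whether it is a (positive or negative) perfect cube.
Check small values of y:
  y = 0: RHS = -4 is not a perfect cube.
  y = 1: RHS = 15 is not a perfect cube.
  y = -1: RHS = -23 is not a perfect cube.
  y = 2: RHS = 148 is not a perfect cube.
  y = -2: RHS = -156 is not a perfect cube.
  y = 3: RHS = 509 is not a perfect cube.
  y = -3: RHS = -517 is not a perfect cube.
Continuing the search up to |y| = 45 finds no solutions either.
No (x, y) in the scanned range satisfies the equation.

No integer solutions with |y| ≤ 45.


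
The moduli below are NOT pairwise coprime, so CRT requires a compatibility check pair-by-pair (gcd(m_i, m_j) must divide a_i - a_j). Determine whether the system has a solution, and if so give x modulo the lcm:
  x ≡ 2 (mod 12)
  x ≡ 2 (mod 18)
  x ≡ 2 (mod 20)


Moduli 12, 18, 20 are not pairwise coprime, so CRT works modulo lcm(m_i) when all pairwise compatibility conditions hold.
Pairwise compatibility: gcd(m_i, m_j) must divide a_i - a_j for every pair.
Merge one congruence at a time:
  Start: x ≡ 2 (mod 12).
  Combine with x ≡ 2 (mod 18): gcd(12, 18) = 6; 2 - 2 = 0, which IS divisible by 6, so compatible.
    Write x = 2 + 12·t and substitute into x ≡ 2 (mod 18): 12·t ≡ 2 − 2 = 0 (mod 18).
    Divide the congruence (and modulus) by g = 6: 2·t ≡ 0 (mod 3).
    The inverse of 2 mod 3 is 2 (since 2·2 = 4 = 1·3 + 1), so t ≡ 2·0 = 0 ≡ 0 (mod 3).
    Then x = 2 + 12·0 = 2, valid modulo lcm(12, 18) = 36: x ≡ 2 (mod 36).
  Combine with x ≡ 2 (mod 20): gcd(36, 20) = 4; 2 - 2 = 0, which IS divisible by 4, so compatible.
    Write x = 2 + 36·t and substitute into x ≡ 2 (mod 20): 36·t ≡ 2 − 2 = 0 (mod 20).
    Divide the congruence (and modulus) by g = 4: 9·t ≡ 0 (mod 5).
    Reduce coefficients mod 5: 4·t ≡ 0 (mod 5).
    The inverse of 4 mod 5 is 4 (since 4·4 = 16 = 3·5 + 1), so t ≡ 4·0 = 0 ≡ 0 (mod 5).
    Then x = 2 + 36·0 = 2, valid modulo lcm(36, 20) = 180: x ≡ 2 (mod 180).
Verify: 2 mod 12 = 2, 2 mod 18 = 2, 2 mod 20 = 2.

x ≡ 2 (mod 180).


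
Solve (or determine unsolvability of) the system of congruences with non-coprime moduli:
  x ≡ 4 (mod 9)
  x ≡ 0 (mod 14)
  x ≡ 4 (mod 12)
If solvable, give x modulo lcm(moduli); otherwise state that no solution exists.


Moduli 9, 14, 12 are not pairwise coprime, so CRT works modulo lcm(m_i) when all pairwise compatibility conditions hold.
Pairwise compatibility: gcd(m_i, m_j) must divide a_i - a_j for every pair.
Merge one congruence at a time:
  Start: x ≡ 4 (mod 9).
  Combine with x ≡ 0 (mod 14): gcd(9, 14) = 1; 0 - 4 = -4, which IS divisible by 1, so compatible.
    Write x = 4 + 9·t and substitute into x ≡ 0 (mod 14): 9·t ≡ 0 − 4 = -4 (mod 14).
    Reduce coefficients mod 14: 9·t ≡ 10 (mod 14).
    The inverse of 9 mod 14 is 11 (since 9·11 = 99 = 7·14 + 1), so t ≡ 11·10 = 110 ≡ 12 (mod 14).
    Then x = 4 + 9·12 = 112, valid modulo lcm(9, 14) = 126: x ≡ 112 (mod 126).
  Combine with x ≡ 4 (mod 12): gcd(126, 12) = 6; 4 - 112 = -108, which IS divisible by 6, so compatible.
    Write x = 112 + 126·t and substitute into x ≡ 4 (mod 12): 126·t ≡ 4 − 112 = -108 (mod 12).
    Divide the congruence (and modulus) by g = 6: 21·t ≡ -18 (mod 2).
    Reduce coefficients mod 2: 1·t ≡ 0 (mod 2).
    So t ≡ 0 (mod 2).
    Then x = 112 + 126·0 = 112, valid modulo lcm(126, 12) = 252: x ≡ 112 (mod 252).
Verify: 112 mod 9 = 4, 112 mod 14 = 0, 112 mod 12 = 4.

x ≡ 112 (mod 252).


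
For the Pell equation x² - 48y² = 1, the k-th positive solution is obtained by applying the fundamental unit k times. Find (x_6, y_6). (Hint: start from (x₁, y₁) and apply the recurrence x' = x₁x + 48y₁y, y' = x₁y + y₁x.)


Step 1: Find the fundamental solution (x₁, y₁) of x² - 48y² = 1.
  Expand √48 as a continued fraction. a₀ = ⌊√48⌋ = 6; iterate m_{k+1} = d_k·a_k − m_k, d_{k+1} = (48 − m_{k+1}²)/d_k, a_{k+1} = ⌊(a₀ + m_{k+1})/d_{k+1}⌋ (starting m₀ = 0, d₀ = 1), with convergents p_k = a_k·p_{k-1} + p_{k-2}, q_k = a_k·q_{k-1} + q_{k-2} (p₋₁ = 1, q₋₁ = 0):
  k = 0: a₀ = 6; p₀/q₀ = 6/1; p₀² − 48·q₀² = 36 − 48 = -12.
  k = 1: m = 6, d = 12, a = ⌊(6 + 6)/12⌋ = 1; p/q = (1·6 + 1)/(1·1 + 0) = 7/1; p² − 48·q² = 49 − 48 = 1.
  The first convergent with p² − 48·q² = 1 gives the fundamental solution (x₁, y₁) = (7, 1).
Step 2: Apply the recurrence (x_{n+1}, y_{n+1}) = (x₁x_n + 48y₁y_n, x₁y_n + y₁x_n) repeatedly.
  From (x_1, y_1) = (7, 1): x_2 = 7·7 + 48·1·1 = 97; y_2 = 7·1 + 1·7 = 14.
  From (x_2, y_2) = (97, 14): x_3 = 7·97 + 48·1·14 = 1351; y_3 = 7·14 + 1·97 = 195.
  From (x_3, y_3) = (1351, 195): x_4 = 7·1351 + 48·1·195 = 18817; y_4 = 7·195 + 1·1351 = 2716.
  From (x_4, y_4) = (18817, 2716): x_5 = 7·18817 + 48·1·2716 = 262087; y_5 = 7·2716 + 1·18817 = 37829.
  From (x_5, y_5) = (262087, 37829): x_6 = 7·262087 + 48·1·37829 = 3650401; y_6 = 7·37829 + 1·262087 = 526890.
Step 3: Verify x_6² - 48·y_6² = 13325427460801 - 13325427460800 = 1 (should be 1). ✓

(x_1, y_1) = (7, 1); (x_6, y_6) = (3650401, 526890).


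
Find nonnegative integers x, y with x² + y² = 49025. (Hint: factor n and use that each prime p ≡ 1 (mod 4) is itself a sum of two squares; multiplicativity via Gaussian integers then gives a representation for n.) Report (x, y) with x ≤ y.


Step 1: Factor n = 49025 = 5^2 · 37 · 53.
Step 2: Check the mod-4 condition on each prime factor: 5 ≡ 1 (mod 4), exponent 2; 37 ≡ 1 (mod 4), exponent 1; 53 ≡ 1 (mod 4), exponent 1.
All primes ≡ 3 (mod 4) appear to even exponent (or don't appear), so by the two-squares theorem n IS expressible as a sum of two squares.
Step 3: Build a representation. Group n = k² · m with k = 5 and m = 37 · 53 = 1961 (a product of primes ≡ 1 (mod 4)); a representation of m scales to one of n via (k·x)² + (k·y)² = k²(x² + y²). Each prime p ≡ 1 (mod 4) is itself a sum of two squares; find a² by testing p − a² for a perfect square:
  37: 37 − 1² = 36 = 6² ⇒ 37 = 1² + 6².
  53: 53 − 1² = 52, 53 − 2² = 49 = 7² ⇒ 53 = 2² + 7².
  Combine using the Brahmagupta–Fibonacci identity (a² + b²)(c² + d²) = (ac − bd)² + (ad + bc)² = (ac + bd)² + (ad − bc)²:
  37 · 53 = 1961: from (1² + 6²)(2² + 7²), take (1·2 − 6·7, 1·7 + 6·2) = (2 − 42, 7 + 12) = (-40, 19); dropping signs (only squares matter) gives (40, 19); check 40² + 19² = 1600 + 361 = 1961 ✓.
  Scale by k = 5: (5·40, 5·19) = (200, 95).
Step 4: Order so x ≤ y and verify: 95² + 200² = 9025 + 40000 = 49025 = n. ✓

n = 49025 = 95² + 200² (one valid representation with x ≤ y).


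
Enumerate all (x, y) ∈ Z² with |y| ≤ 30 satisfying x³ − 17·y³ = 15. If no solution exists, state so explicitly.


The equation is x³ - 17y³ = 15. For fixed y, x³ = 17·y³ + 15, so a solution requires the RHS to be a perfect cube.
Strategy: iterate y from -30 to 30, compute RHS = 17·y³ + 15, and check whether it is a (positive or negative) perfect cube.
Check small values of y:
  y = 0: RHS = 15 is not a perfect cube.
  y = 1: RHS = 32 is not a perfect cube.
  y = -1: RHS = -2 is not a perfect cube.
  y = 2: RHS = 151 is not a perfect cube.
  y = -2: RHS = -121 is not a perfect cube.
  y = 3: RHS = 474 is not a perfect cube.
  y = -3: RHS = -444 is not a perfect cube.
Continuing the search up to |y| = 30 finds no solutions either.
No (x, y) in the scanned range satisfies the equation.

No integer solutions with |y| ≤ 30.


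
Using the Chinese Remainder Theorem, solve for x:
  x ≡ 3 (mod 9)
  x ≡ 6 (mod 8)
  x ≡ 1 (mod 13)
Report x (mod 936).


Moduli 9, 8, 13 are pairwise coprime; by CRT there is a unique solution modulo M = 9 · 8 · 13 = 936.
Solve pairwise, accumulating the modulus:
  Start with x ≡ 3 (mod 9).
  Combine with x ≡ 6 (mod 8): since gcd(9, 8) = 1, we get a unique residue mod 72.
    Write x = 3 + 9·t and substitute into x ≡ 6 (mod 8): 9·t ≡ 6 − 3 = 3 (mod 8).
    Reduce coefficients mod 8: 1·t ≡ 3 (mod 8).
    So t ≡ 3 (mod 8).
    Then x = 3 + 9·3 = 30, valid modulo lcm(9, 8) = 72: x ≡ 30 (mod 72).
  Combine with x ≡ 1 (mod 13): since gcd(72, 13) = 1, we get a unique residue mod 936.
    Write x = 30 + 72·t and substitute into x ≡ 1 (mod 13): 72·t ≡ 1 − 30 = -29 (mod 13).
    Reduce coefficients mod 13: 7·t ≡ 10 (mod 13).
    The inverse of 7 mod 13 is 2 (since 7·2 = 14 = 1·13 + 1), so t ≡ 2·10 = 20 ≡ 7 (mod 13).
    Then x = 30 + 72·7 = 534, valid modulo lcm(72, 13) = 936: x ≡ 534 (mod 936).
Verify: 534 mod 9 = 3 ✓, 534 mod 8 = 6 ✓, 534 mod 13 = 1 ✓.

x ≡ 534 (mod 936).


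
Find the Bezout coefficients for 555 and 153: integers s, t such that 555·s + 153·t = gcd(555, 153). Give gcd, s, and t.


Euclidean algorithm on (555, 153) — divide until remainder is 0:
  555 = 3 · 153 + 96
  153 = 1 · 96 + 57
  96 = 1 · 57 + 39
  57 = 1 · 39 + 18
  39 = 2 · 18 + 3
  18 = 6 · 3 + 0
gcd(555, 153) = 3.
Track Bezout coefficients alongside the remainders: start with r₀ = 555 = a·1 + b·0 (s = 1, t = 0) and r₁ = 153 = a·0 + b·1 (s = 0, t = 1); each new remainder r_{k+1} = r_{k-1} − q_k·r_k inherits s_{k+1} = s_{k-1} − q_k·s_k, t_{k+1} = t_{k-1} − q_k·t_k, so r_k = a·s_k + b·t_k at every step:
  q = 3: r = 96, s = 1 − 3·0 = 1, t = 0 − 3·1 = -3  (check: 555·1 + 153·(-3) = 96)
  q = 1: r = 57, s = 0 − 1·1 = -1, t = 1 − 1·(-3) = 4  (check: 555·(-1) + 153·4 = 57)
  q = 1: r = 39, s = 1 − 1·(-1) = 2, t = -3 − 1·4 = -7  (check: 555·2 + 153·(-7) = 39)
  q = 1: r = 18, s = -1 − 1·2 = -3, t = 4 − 1·(-7) = 11  (check: 555·(-3) + 153·11 = 18)
  q = 2: r = 3, s = 2 − 2·(-3) = 8, t = -7 − 2·11 = -29  (check: 555·8 + 153·(-29) = 3)
The row with r = 3 (the gcd) gives the Bezout coefficients s = 8, t = -29.
Result: 555 · (8) + 153 · (-29) = 3.

gcd(555, 153) = 3; s = 8, t = -29 (check: 555·8 + 153·(-29) = 3).


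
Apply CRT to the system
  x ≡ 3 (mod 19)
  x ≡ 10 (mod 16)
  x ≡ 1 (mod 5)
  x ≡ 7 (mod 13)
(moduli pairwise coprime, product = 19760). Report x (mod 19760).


Product of moduli M = 19 · 16 · 5 · 13 = 19760.
Merge one congruence at a time:
  Start: x ≡ 3 (mod 19).
  Combine with x ≡ 10 (mod 16); new modulus lcm = 304.
    Write x = 3 + 19·t and substitute into x ≡ 10 (mod 16): 19·t ≡ 10 − 3 = 7 (mod 16).
    Reduce coefficients mod 16: 3·t ≡ 7 (mod 16).
    The inverse of 3 mod 16 is 11 (since 3·11 = 33 = 2·16 + 1), so t ≡ 11·7 = 77 ≡ 13 (mod 16).
    Then x = 3 + 19·13 = 250, valid modulo lcm(19, 16) = 304: x ≡ 250 (mod 304).
  Combine with x ≡ 1 (mod 5); new modulus lcm = 1520.
    Write x = 250 + 304·t and substitute into x ≡ 1 (mod 5): 304·t ≡ 1 − 250 = -249 (mod 5).
    Reduce coefficients mod 5: 4·t ≡ 1 (mod 5).
    The inverse of 4 mod 5 is 4 (since 4·4 = 16 = 3·5 + 1), so t ≡ 4·1 = 4 ≡ 4 (mod 5).
    Then x = 250 + 304·4 = 1466, valid modulo lcm(304, 5) = 1520: x ≡ 1466 (mod 1520).
  Combine with x ≡ 7 (mod 13); new modulus lcm = 19760.
    Write x = 1466 + 1520·t and substitute into x ≡ 7 (mod 13): 1520·t ≡ 7 − 1466 = -1459 (mod 13).
    Reduce coefficients mod 13: 12·t ≡ 10 (mod 13).
    The inverse of 12 mod 13 is 12 (since 12·12 = 144 = 11·13 + 1), so t ≡ 12·10 = 120 ≡ 3 (mod 13).
    Then x = 1466 + 1520·3 = 6026, valid modulo lcm(1520, 13) = 19760: x ≡ 6026 (mod 19760).
Verify against each original: 6026 mod 19 = 3, 6026 mod 16 = 10, 6026 mod 5 = 1, 6026 mod 13 = 7.

x ≡ 6026 (mod 19760).


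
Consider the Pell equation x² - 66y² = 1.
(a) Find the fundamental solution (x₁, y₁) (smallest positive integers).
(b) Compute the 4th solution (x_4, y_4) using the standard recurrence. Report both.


Step 1: Find the fundamental solution (x₁, y₁) of x² - 66y² = 1.
  Expand √66 as a continued fraction. a₀ = ⌊√66⌋ = 8; iterate m_{k+1} = d_k·a_k − m_k, d_{k+1} = (66 − m_{k+1}²)/d_k, a_{k+1} = ⌊(a₀ + m_{k+1})/d_{k+1}⌋ (starting m₀ = 0, d₀ = 1), with convergents p_k = a_k·p_{k-1} + p_{k-2}, q_k = a_k·q_{k-1} + q_{k-2} (p₋₁ = 1, q₋₁ = 0):
  k = 0: a₀ = 8; p₀/q₀ = 8/1; p₀² − 66·q₀² = 64 − 66 = -2.
  k = 1: m = 8, d = 2, a = ⌊(8 + 8)/2⌋ = 8; p/q = (8·8 + 1)/(8·1 + 0) = 65/8; p² − 66·q² = 4225 − 4224 = 1.
  The first convergent with p² − 66·q² = 1 gives the fundamental solution (x₁, y₁) = (65, 8).
Step 2: Apply the recurrence (x_{n+1}, y_{n+1}) = (x₁x_n + 66y₁y_n, x₁y_n + y₁x_n) repeatedly.
  From (x_1, y_1) = (65, 8): x_2 = 65·65 + 66·8·8 = 8449; y_2 = 65·8 + 8·65 = 1040.
  From (x_2, y_2) = (8449, 1040): x_3 = 65·8449 + 66·8·1040 = 1098305; y_3 = 65·1040 + 8·8449 = 135192.
  From (x_3, y_3) = (1098305, 135192): x_4 = 65·1098305 + 66·8·135192 = 142771201; y_4 = 65·135192 + 8·1098305 = 17573920.
Step 3: Verify x_4² - 66·y_4² = 20383615834982401 - 20383615834982400 = 1 (should be 1). ✓

(x_1, y_1) = (65, 8); (x_4, y_4) = (142771201, 17573920).


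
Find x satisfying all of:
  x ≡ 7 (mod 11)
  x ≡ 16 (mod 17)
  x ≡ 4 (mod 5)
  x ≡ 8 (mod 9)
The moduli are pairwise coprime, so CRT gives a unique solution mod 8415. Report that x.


Product of moduli M = 11 · 17 · 5 · 9 = 8415.
Merge one congruence at a time:
  Start: x ≡ 7 (mod 11).
  Combine with x ≡ 16 (mod 17); new modulus lcm = 187.
    Write x = 7 + 11·t and substitute into x ≡ 16 (mod 17): 11·t ≡ 16 − 7 = 9 (mod 17).
    The inverse of 11 mod 17 is 14 (since 11·14 = 154 = 9·17 + 1), so t ≡ 14·9 = 126 ≡ 7 (mod 17).
    Then x = 7 + 11·7 = 84, valid modulo lcm(11, 17) = 187: x ≡ 84 (mod 187).
  Combine with x ≡ 4 (mod 5); new modulus lcm = 935.
    Write x = 84 + 187·t and substitute into x ≡ 4 (mod 5): 187·t ≡ 4 − 84 = -80 (mod 5).
    Reduce coefficients mod 5: 2·t ≡ 0 (mod 5).
    The inverse of 2 mod 5 is 3 (since 2·3 = 6 = 1·5 + 1), so t ≡ 3·0 = 0 ≡ 0 (mod 5).
    Then x = 84 + 187·0 = 84, valid modulo lcm(187, 5) = 935: x ≡ 84 (mod 935).
  Combine with x ≡ 8 (mod 9); new modulus lcm = 8415.
    Write x = 84 + 935·t and substitute into x ≡ 8 (mod 9): 935·t ≡ 8 − 84 = -76 (mod 9).
    Reduce coefficients mod 9: 8·t ≡ 5 (mod 9).
    The inverse of 8 mod 9 is 8 (since 8·8 = 64 = 7·9 + 1), so t ≡ 8·5 = 40 ≡ 4 (mod 9).
    Then x = 84 + 935·4 = 3824, valid modulo lcm(935, 9) = 8415: x ≡ 3824 (mod 8415).
Verify against each original: 3824 mod 11 = 7, 3824 mod 17 = 16, 3824 mod 5 = 4, 3824 mod 9 = 8.

x ≡ 3824 (mod 8415).


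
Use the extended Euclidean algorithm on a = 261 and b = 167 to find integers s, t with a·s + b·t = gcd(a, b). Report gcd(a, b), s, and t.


Euclidean algorithm on (261, 167) — divide until remainder is 0:
  261 = 1 · 167 + 94
  167 = 1 · 94 + 73
  94 = 1 · 73 + 21
  73 = 3 · 21 + 10
  21 = 2 · 10 + 1
  10 = 10 · 1 + 0
gcd(261, 167) = 1.
Track Bezout coefficients alongside the remainders: start with r₀ = 261 = a·1 + b·0 (s = 1, t = 0) and r₁ = 167 = a·0 + b·1 (s = 0, t = 1); each new remainder r_{k+1} = r_{k-1} − q_k·r_k inherits s_{k+1} = s_{k-1} − q_k·s_k, t_{k+1} = t_{k-1} − q_k·t_k, so r_k = a·s_k + b·t_k at every step:
  q = 1: r = 94, s = 1 − 1·0 = 1, t = 0 − 1·1 = -1  (check: 261·1 + 167·(-1) = 94)
  q = 1: r = 73, s = 0 − 1·1 = -1, t = 1 − 1·(-1) = 2  (check: 261·(-1) + 167·2 = 73)
  q = 1: r = 21, s = 1 − 1·(-1) = 2, t = -1 − 1·2 = -3  (check: 261·2 + 167·(-3) = 21)
  q = 3: r = 10, s = -1 − 3·2 = -7, t = 2 − 3·(-3) = 11  (check: 261·(-7) + 167·11 = 10)
  q = 2: r = 1, s = 2 − 2·(-7) = 16, t = -3 − 2·11 = -25  (check: 261·16 + 167·(-25) = 1)
The row with r = 1 (the gcd) gives the Bezout coefficients s = 16, t = -25.
Result: 261 · (16) + 167 · (-25) = 1.

gcd(261, 167) = 1; s = 16, t = -25 (check: 261·16 + 167·(-25) = 1).


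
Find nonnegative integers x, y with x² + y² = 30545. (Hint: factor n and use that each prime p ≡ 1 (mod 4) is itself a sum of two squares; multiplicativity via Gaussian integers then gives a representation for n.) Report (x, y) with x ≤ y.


Step 1: Factor n = 30545 = 5 · 41 · 149.
Step 2: Check the mod-4 condition on each prime factor: 5 ≡ 1 (mod 4), exponent 1; 41 ≡ 1 (mod 4), exponent 1; 149 ≡ 1 (mod 4), exponent 1.
All primes ≡ 3 (mod 4) appear to even exponent (or don't appear), so by the two-squares theorem n IS expressible as a sum of two squares.
Step 3: Build a representation. Here n = 5 · 41 · 149 is a product of primes ≡ 1 (mod 4). Each prime p ≡ 1 (mod 4) is itself a sum of two squares; find a² by testing p − a² for a perfect square:
  5: 5 − 1² = 4 = 2² ⇒ 5 = 1² + 2².
  41: 41 − 1² = 40, 41 − 2² = 37, 41 − 3² = 32, 41 − 4² = 25 = 5² ⇒ 41 = 4² + 5².
  149: 149 − 1² = 148, 149 − 2² = 145, 149 − 3² = 140, 149 − 4² = 133, 149 − 5² = 124, 149 − 6² = 113, 149 − 7² = 100 = 10² ⇒ 149 = 7² + 10².
  Combine using the Brahmagupta–Fibonacci identity (a² + b²)(c² + d²) = (ac − bd)² + (ad + bc)² = (ac + bd)² + (ad − bc)²:
  5 · 41 = 205: from (1² + 2²)(4² + 5²), take (1·4 − 2·5, 1·5 + 2·4) = (4 − 10, 5 + 8) = (-6, 13); dropping signs (only squares matter) gives (6, 13); check 6² + 13² = 36 + 169 = 205 ✓.
  205 · 149 = 30545: from (6² + 13²)(7² + 10²), take (6·7 − 13·10, 6·10 + 13·7) = (42 − 130, 60 + 91) = (-88, 151); dropping signs (only squares matter) gives (88, 151); check 88² + 151² = 7744 + 22801 = 30545 ✓.
Step 4: Order so x ≤ y and verify: 88² + 151² = 7744 + 22801 = 30545 = n. ✓

n = 30545 = 88² + 151² (one valid representation with x ≤ y).


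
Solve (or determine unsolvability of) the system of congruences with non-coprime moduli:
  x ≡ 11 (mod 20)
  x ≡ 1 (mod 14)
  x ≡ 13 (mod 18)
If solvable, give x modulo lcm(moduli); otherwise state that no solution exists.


Moduli 20, 14, 18 are not pairwise coprime, so CRT works modulo lcm(m_i) when all pairwise compatibility conditions hold.
Pairwise compatibility: gcd(m_i, m_j) must divide a_i - a_j for every pair.
Merge one congruence at a time:
  Start: x ≡ 11 (mod 20).
  Combine with x ≡ 1 (mod 14): gcd(20, 14) = 2; 1 - 11 = -10, which IS divisible by 2, so compatible.
    Write x = 11 + 20·t and substitute into x ≡ 1 (mod 14): 20·t ≡ 1 − 11 = -10 (mod 14).
    Divide the congruence (and modulus) by g = 2: 10·t ≡ -5 (mod 7).
    Reduce coefficients mod 7: 3·t ≡ 2 (mod 7).
    The inverse of 3 mod 7 is 5 (since 3·5 = 15 = 2·7 + 1), so t ≡ 5·2 = 10 ≡ 3 (mod 7).
    Then x = 11 + 20·3 = 71, valid modulo lcm(20, 14) = 140: x ≡ 71 (mod 140).
  Combine with x ≡ 13 (mod 18): gcd(140, 18) = 2; 13 - 71 = -58, which IS divisible by 2, so compatible.
    Write x = 71 + 140·t and substitute into x ≡ 13 (mod 18): 140·t ≡ 13 − 71 = -58 (mod 18).
    Divide the congruence (and modulus) by g = 2: 70·t ≡ -29 (mod 9).
    Reduce coefficients mod 9: 7·t ≡ 7 (mod 9).
    The inverse of 7 mod 9 is 4 (since 7·4 = 28 = 3·9 + 1), so t ≡ 4·7 = 28 ≡ 1 (mod 9).
    Then x = 71 + 140·1 = 211, valid modulo lcm(140, 18) = 1260: x ≡ 211 (mod 1260).
Verify: 211 mod 20 = 11, 211 mod 14 = 1, 211 mod 18 = 13.

x ≡ 211 (mod 1260).


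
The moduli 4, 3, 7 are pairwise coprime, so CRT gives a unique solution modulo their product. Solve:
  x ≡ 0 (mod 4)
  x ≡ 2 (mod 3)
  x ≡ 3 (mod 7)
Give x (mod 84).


Moduli 4, 3, 7 are pairwise coprime; by CRT there is a unique solution modulo M = 4 · 3 · 7 = 84.
Solve pairwise, accumulating the modulus:
  Start with x ≡ 0 (mod 4).
  Combine with x ≡ 2 (mod 3): since gcd(4, 3) = 1, we get a unique residue mod 12.
    Write x = 0 + 4·t and substitute into x ≡ 2 (mod 3): 4·t ≡ 2 − 0 = 2 (mod 3).
    Reduce coefficients mod 3: 1·t ≡ 2 (mod 3).
    So t ≡ 2 (mod 3).
    Then x = 0 + 4·2 = 8, valid modulo lcm(4, 3) = 12: x ≡ 8 (mod 12).
  Combine with x ≡ 3 (mod 7): since gcd(12, 7) = 1, we get a unique residue mod 84.
    Write x = 8 + 12·t and substitute into x ≡ 3 (mod 7): 12·t ≡ 3 − 8 = -5 (mod 7).
    Reduce coefficients mod 7: 5·t ≡ 2 (mod 7).
    The inverse of 5 mod 7 is 3 (since 5·3 = 15 = 2·7 + 1), so t ≡ 3·2 = 6 ≡ 6 (mod 7).
    Then x = 8 + 12·6 = 80, valid modulo lcm(12, 7) = 84: x ≡ 80 (mod 84).
Verify: 80 mod 4 = 0 ✓, 80 mod 3 = 2 ✓, 80 mod 7 = 3 ✓.

x ≡ 80 (mod 84).
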